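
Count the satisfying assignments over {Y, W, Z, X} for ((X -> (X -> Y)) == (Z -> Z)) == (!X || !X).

Initial set: {T (((X -> (X -> Y)) == (Z -> Z)) == (!X || !X))}.
T (((X -> (X -> Y)) == (Z -> Z)) == (!X || !X)): β-rule — branch into T ((X -> (X -> Y)) == (Z -> Z)), T (!X || !X)  //  F ((X -> (X -> Y)) == (Z -> Z)), F (!X || !X).
  branch 1 (add T ((X -> (X -> Y)) == (Z -> Z)), T (!X || !X)):
    T ((X -> (X -> Y)) == (Z -> Z)): β-rule — branch into T (X -> (X -> Y)), T (Z -> Z)  //  F (X -> (X -> Y)), F (Z -> Z).
      branch 1.1 (add T (X -> (X -> Y)), T (Z -> Z)):
        T (!X || !X): β-rule — branch into T !X  //  T !X.
          branch 1.1.1 (add T !X):
            T (X -> (X -> Y)): β-rule — branch into F X  //  T (X -> Y).
              branch 1.1.1.1 (add F X):
                T (Z -> Z): β-rule — branch into F Z  //  T Z.
                  branch 1.1.1.1.1 (add F Z):
                    ○ open, literals {X=F, Z=F}.
                  branch 1.1.1.1.2 (add T Z):
                    ○ open, literals {X=F, Z=T}.
              branch 1.1.1.2 (add T (X -> Y)):
                T (Z -> Z): β-rule — branch into F Z  //  T Z.
                  branch 1.1.1.2.1 (add F Z):
                    T (X -> Y): β-rule — branch into F X  //  T Y.
                      branch 1.1.1.2.1.1 (add F X):
                        ○ open, literals {X=F, Z=F}.
                      branch 1.1.1.2.1.2 (add T Y):
                        ○ open, literals {X=F, Y=T, Z=F}.
                  branch 1.1.1.2.2 (add T Z):
                    T (X -> Y): β-rule — branch into F X  //  T Y.
                      branch 1.1.1.2.2.1 (add F X):
                        ○ open, literals {X=F, Z=T}.
                      branch 1.1.1.2.2.2 (add T Y):
                        ○ open, literals {X=F, Y=T, Z=T}.
          branch 1.1.2 (add T !X):
            T (X -> (X -> Y)): β-rule — branch into F X  //  T (X -> Y).
              branch 1.1.2.1 (add F X):
                T (Z -> Z): β-rule — branch into F Z  //  T Z.
                  branch 1.1.2.1.1 (add F Z):
                    ○ open, literals {X=F, Z=F}.
                  branch 1.1.2.1.2 (add T Z):
                    ○ open, literals {X=F, Z=T}.
              branch 1.1.2.2 (add T (X -> Y)):
                T (Z -> Z): β-rule — branch into F Z  //  T Z.
                  branch 1.1.2.2.1 (add F Z):
                    T (X -> Y): β-rule — branch into F X  //  T Y.
                      branch 1.1.2.2.1.1 (add F X):
                        ○ open, literals {X=F, Z=F}.
                      branch 1.1.2.2.1.2 (add T Y):
                        ○ open, literals {X=F, Y=T, Z=F}.
                  branch 1.1.2.2.2 (add T Z):
                    T (X -> Y): β-rule — branch into F X  //  T Y.
                      branch 1.1.2.2.2.1 (add F X):
                        ○ open, literals {X=F, Z=T}.
                      branch 1.1.2.2.2.2 (add T Y):
                        ○ open, literals {X=F, Y=T, Z=T}.
      branch 1.2 (add F (X -> (X -> Y)), F (Z -> Z)):
        F (X -> (X -> Y)): α-rule — add T X, F (X -> Y).
        F (Z -> Z): α-rule — add T Z, F Z.
        × closes — contains both Z and !Z.
  branch 2 (add F ((X -> (X -> Y)) == (Z -> Z)), F (!X || !X)):
    F (!X || !X): α-rule — add F !X, F !X.
    F ((X -> (X -> Y)) == (Z -> Z)): β-rule — branch into T (X -> (X -> Y)), F (Z -> Z)  //  F (X -> (X -> Y)), T (Z -> Z).
      branch 2.1 (add T (X -> (X -> Y)), F (Z -> Z)):
        F (Z -> Z): α-rule — add T Z, F Z.
        × closes — contains both Z and !Z.
      branch 2.2 (add F (X -> (X -> Y)), T (Z -> Z)):
        F (X -> (X -> Y)): α-rule — add T X, F (X -> Y).
        F (X -> Y): α-rule — add T X, F Y.
        T (Z -> Z): β-rule — branch into F Z  //  T Z.
          branch 2.2.1 (add F Z):
            ○ open, literals {X=T, Y=F, Z=F}.
          branch 2.2.2 (add T Z):
            ○ open, literals {X=T, Y=F, Z=T}.
2 branches closed, 14 open.
Each open branch fixes some atoms; the unmentioned ones are free. Counting distinct full assignments: branch {X=F, Z=F} (Y, W) contributes 4 new; branch {X=F, Z=T} (Y, W) contributes 4 new; branch {X=F, Z=F} (Y, W) contributes 0 new; branch {X=F, Y=T, Z=F} (W) contributes 0 new; branch {X=F, Z=T} (Y, W) contributes 0 new; branch {X=F, Y=T, Z=T} (W) contributes 0 new; branch {X=F, Z=F} (Y, W) contributes 0 new; branch {X=F, Z=T} (Y, W) contributes 0 new; branch {X=F, Z=F} (Y, W) contributes 0 new; branch {X=F, Y=T, Z=F} (W) contributes 0 new; branch {X=F, Z=T} (Y, W) contributes 0 new; branch {X=F, Y=T, Z=T} (W) contributes 0 new; branch {X=T, Y=F, Z=F} (W) contributes 2 new; branch {X=T, Y=F, Z=T} (W) contributes 2 new. Total: 12.

12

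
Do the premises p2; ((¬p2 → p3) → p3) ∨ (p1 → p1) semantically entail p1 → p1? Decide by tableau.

Initial set: {p2; (((¬p2 → p3) → p3) ∨ (p1 → p1)); ¬(p1 → p1)}.
¬(p1 → p1): α-rule — add p1, ¬p1.
× closes — contains both p1 and ¬p1.
All 1 branch closes.
Every branch closed, so the premises entail the conclusion.

Yes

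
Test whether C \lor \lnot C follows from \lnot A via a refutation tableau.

Yes

Initial set: {\lnot A; \lnot (C \lor \lnot C)}.
\lnot (C \lor \lnot C): α-rule — add \lnot C, \lnot \lnot C.
× closes — contains both C and \lnot C.
All 1 branch closes.
Every branch closed, so the premises entail the conclusion.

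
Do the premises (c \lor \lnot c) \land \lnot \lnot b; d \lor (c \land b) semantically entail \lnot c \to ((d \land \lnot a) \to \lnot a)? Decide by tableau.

Initial set: {((c \lor \lnot c) \land \lnot \lnot b); (d \lor (c \land b)); \lnot (\lnot c \to ((d \land \lnot a) \to \lnot a))}.
((c \lor \lnot c) \land \lnot \lnot b): α-rule — add (c \lor \lnot c), \lnot \lnot b.
\lnot (\lnot c \to ((d \land \lnot a) \to \lnot a)): α-rule — add \lnot c, \lnot ((d \land \lnot a) \to \lnot a).
\lnot \lnot b: drop double negation, giving b.
\lnot ((d \land \lnot a) \to \lnot a): α-rule — add (d \land \lnot a), \lnot \lnot a.
(d \land \lnot a): α-rule — add d, \lnot a.
× closes — contains both a and \lnot a.
All 1 branch closes.
Every branch closed, so the premises entail the conclusion.

Yes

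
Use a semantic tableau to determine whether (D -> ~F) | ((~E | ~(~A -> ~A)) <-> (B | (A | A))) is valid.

Not valid

Assume the negation and expand:
Initial set: {~((D -> ~F) | ((~E | ~(~A -> ~A)) <-> (B | (A | A))))}.
~((D -> ~F) | ((~E | ~(~A -> ~A)) <-> (B | (A | A)))): α-rule — add ~(D -> ~F), ~((~E | ~(~A -> ~A)) <-> (B | (A | A))).
~(D -> ~F): α-rule — add D, ~~F.
~((~E | ~(~A -> ~A)) <-> (B | (A | A))): β-rule — branch into (~E | ~(~A -> ~A)), ~(B | (A | A))  //  ~(~E | ~(~A -> ~A)), (B | (A | A)).
  branch 1 (add (~E | ~(~A -> ~A)), ~(B | (A | A))):
    ~(B | (A | A)): α-rule — add ~B, ~(A | A).
    ~(A | A): α-rule — add ~A, ~A.
    (~E | ~(~A -> ~A)): β-rule — branch into ~E  //  ~(~A -> ~A).
      branch 1.1 (add ~E):
        ○ open, literals {A=0, B=0, D=1, E=0, F=1}.
      branch 1.2 (add ~(~A -> ~A)):
        ~(~A -> ~A): α-rule — add ~A, ~~A.
        × closes — contains both A and ~A.
  branch 2 (add ~(~E | ~(~A -> ~A)), (B | (A | A))):
    ~(~E | ~(~A -> ~A)): α-rule — add ~~E, ~~(~A -> ~A).
    (B | (A | A)): β-rule — branch into B  //  (A | A).
      branch 2.1 (add B):
        ~~(~A -> ~A): β-rule — branch into ~~A  //  ~A.
          branch 2.1.1 (add ~~A):
            ○ open, literals {A=1, B=1, D=1, E=1, F=1}.
          branch 2.1.2 (add ~A):
            ○ open, literals {A=0, B=1, D=1, E=1, F=1}.
      branch 2.2 (add (A | A)):
        ~~(~A -> ~A): β-rule — branch into ~~A  //  ~A.
          branch 2.2.1 (add ~~A):
            (A | A): β-rule — branch into A  //  A.
              branch 2.2.1.1 (add A):
                ○ open, literals {A=1, D=1, E=1, F=1}.
              branch 2.2.1.2 (add A):
                ○ open, literals {A=1, D=1, E=1, F=1}.
          branch 2.2.2 (add ~A):
            (A | A): β-rule — branch into A  //  A.
              branch 2.2.2.1 (add A):
                × closes — contains both A and ~A.
              branch 2.2.2.2 (add A):
                × closes — contains both A and ~A.
3 branches closed, 5 open.
An open branch gives a countermodel: A=0, B=0, D=1, E=0, F=1 (unmentioned atoms arbitrary); under it the original formula is false.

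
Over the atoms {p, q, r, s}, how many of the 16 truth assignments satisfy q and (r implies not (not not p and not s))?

Initial set: {(q and (r implies not (not not p and not s)))}.
(q and (r implies not (not not p and not s))): α-rule — add q, (r implies not (not not p and not s)).
(r implies not (not not p and not s)): β-rule — branch into not r  //  not (not not p and not s).
  branch 1 (add not r):
    ○ open, literals {q=T, r=F}.
  branch 2 (add not (not not p and not s)):
    not (not not p and not s): β-rule — branch into not not not p  //  not not s.
      branch 2.1 (add not not not p):
        not not not p: drop double negation, giving not p.
        ○ open, literals {p=F, q=T}.
      branch 2.2 (add not not s):
        ○ open, literals {q=T, s=T}.
0 branches closed, 3 open.
Each open branch fixes some atoms; the unmentioned ones are free. Counting distinct full assignments: branch {q=T, r=F} (p, s) contributes 4 new; branch {p=F, q=T} (r, s) contributes 2 new; branch {q=T, s=T} (p, r) contributes 1 new. Total: 7.

7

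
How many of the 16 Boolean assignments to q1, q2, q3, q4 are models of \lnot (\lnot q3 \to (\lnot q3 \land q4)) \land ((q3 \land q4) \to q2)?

4

Initial set: {(\lnot (\lnot q3 \to (\lnot q3 \land q4)) \land ((q3 \land q4) \to q2))}.
(\lnot (\lnot q3 \to (\lnot q3 \land q4)) \land ((q3 \land q4) \to q2)): α-rule — add \lnot (\lnot q3 \to (\lnot q3 \land q4)), ((q3 \land q4) \to q2).
\lnot (\lnot q3 \to (\lnot q3 \land q4)): α-rule — add \lnot q3, \lnot (\lnot q3 \land q4).
((q3 \land q4) \to q2): β-rule — branch into \lnot (q3 \land q4)  //  q2.
  branch 1 (add \lnot (q3 \land q4)):
    \lnot (\lnot q3 \land q4): β-rule — branch into \lnot \lnot q3  //  \lnot q4.
      branch 1.1 (add \lnot \lnot q3):
        × closes — contains both q3 and \lnot q3.
      branch 1.2 (add \lnot q4):
        \lnot (q3 \land q4): β-rule — branch into \lnot q3  //  \lnot q4.
          branch 1.2.1 (add \lnot q3):
            ○ open, literals {q3=false, q4=false}.
          branch 1.2.2 (add \lnot q4):
            ○ open, literals {q3=false, q4=false}.
  branch 2 (add q2):
    \lnot (\lnot q3 \land q4): β-rule — branch into \lnot \lnot q3  //  \lnot q4.
      branch 2.1 (add \lnot \lnot q3):
        × closes — contains both q3 and \lnot q3.
      branch 2.2 (add \lnot q4):
        ○ open, literals {q2=true, q3=false, q4=false}.
2 branches closed, 3 open.
Each open branch fixes some atoms; the unmentioned ones are free. Counting distinct full assignments: branch {q3=false, q4=false} (q1, q2) contributes 4 new; branch {q3=false, q4=false} (q1, q2) contributes 0 new; branch {q2=true, q3=false, q4=false} (q1) contributes 0 new. Total: 4.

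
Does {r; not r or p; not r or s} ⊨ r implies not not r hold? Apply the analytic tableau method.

Yes

Initial set: {T r; T (not r or p); T (not r or s); F (r implies not not r)}.
F (r implies not not r): α-rule — add T r, F not not r.
F not not r: drop double negation, giving F r.
× closes — contains both r and not r.
All 1 branch closes.
Every branch closed, so the premises entail the conclusion.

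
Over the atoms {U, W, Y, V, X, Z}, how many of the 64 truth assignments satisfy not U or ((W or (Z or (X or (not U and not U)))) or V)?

Initial set: {(not U or ((W or (Z or (X or (not U and not U)))) or V))}.
(not U or ((W or (Z or (X or (not U and not U)))) or V)): β-rule — branch into not U  //  ((W or (Z or (X or (not U and not U)))) or V).
  branch 1 (add not U):
    ○ open, literals {U=F}.
  branch 2 (add ((W or (Z or (X or (not U and not U)))) or V)):
    ((W or (Z or (X or (not U and not U)))) or V): β-rule — branch into (W or (Z or (X or (not U and not U))))  //  V.
      branch 2.1 (add (W or (Z or (X or (not U and not U))))):
        (W or (Z or (X or (not U and not U)))): β-rule — branch into W  //  (Z or (X or (not U and not U))).
          branch 2.1.1 (add W):
            ○ open, literals {W=T}.
          branch 2.1.2 (add (Z or (X or (not U and not U)))):
            (Z or (X or (not U and not U))): β-rule — branch into Z  //  (X or (not U and not U)).
              branch 2.1.2.1 (add Z):
                ○ open, literals {Z=T}.
              branch 2.1.2.2 (add (X or (not U and not U))):
                (X or (not U and not U)): β-rule — branch into X  //  (not U and not U).
                  branch 2.1.2.2.1 (add X):
                    ○ open, literals {X=T}.
                  branch 2.1.2.2.2 (add (not U and not U)):
                    (not U and not U): α-rule — add not U, not U.
                    ○ open, literals {U=F}.
      branch 2.2 (add V):
        ○ open, literals {V=T}.
0 branches closed, 6 open.
Each open branch fixes some atoms; the unmentioned ones are free. Counting distinct full assignments: branch {U=F} (W, Y, V, X, Z) contributes 32 new; branch {W=T} (U, Y, V, X, Z) contributes 16 new; branch {Z=T} (U, W, Y, V, X) contributes 8 new; branch {X=T} (U, W, Y, V, Z) contributes 4 new; branch {U=F} (W, Y, V, X, Z) contributes 0 new; branch {V=T} (U, W, Y, X, Z) contributes 2 new. Total: 62.

62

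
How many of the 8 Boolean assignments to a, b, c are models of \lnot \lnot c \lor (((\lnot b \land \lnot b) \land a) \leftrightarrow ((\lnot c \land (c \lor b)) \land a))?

Initial set: {T (\lnot \lnot c \lor (((\lnot b \land \lnot b) \land a) \leftrightarrow ((\lnot c \land (c \lor b)) \land a)))}.
T (\lnot \lnot c \lor (((\lnot b \land \lnot b) \land a) \leftrightarrow ((\lnot c \land (c \lor b)) \land a))): β-rule — branch into T \lnot \lnot c  //  T (((\lnot b \land \lnot b) \land a) \leftrightarrow ((\lnot c \land (c \lor b)) \land a)).
  branch 1 (add T \lnot \lnot c):
    T \lnot \lnot c: drop double negation, giving T c.
    ○ open, literals {c=true}.
  branch 2 (add T (((\lnot b \land \lnot b) \land a) \leftrightarrow ((\lnot c \land (c \lor b)) \land a))):
    T (((\lnot b \land \lnot b) \land a) \leftrightarrow ((\lnot c \land (c \lor b)) \land a)): β-rule — branch into T ((\lnot b \land \lnot b) \land a), T ((\lnot c \land (c \lor b)) \land a)  //  F ((\lnot b \land \lnot b) \land a), F ((\lnot c \land (c \lor b)) \land a).
      branch 2.1 (add T ((\lnot b \land \lnot b) \land a), T ((\lnot c \land (c \lor b)) \land a)):
        T ((\lnot b \land \lnot b) \land a): α-rule — add T (\lnot b \land \lnot b), T a.
        T ((\lnot c \land (c \lor b)) \land a): α-rule — add T (\lnot c \land (c \lor b)), T a.
        T (\lnot b \land \lnot b): α-rule — add T \lnot b, T \lnot b.
        T (\lnot c \land (c \lor b)): α-rule — add T \lnot c, T (c \lor b).
        T (c \lor b): β-rule — branch into T c  //  T b.
          branch 2.1.1 (add T c):
            × closes — contains both c and \lnot c.
          branch 2.1.2 (add T b):
            × closes — contains both b and \lnot b.
      branch 2.2 (add F ((\lnot b \land \lnot b) \land a), F ((\lnot c \land (c \lor b)) \land a)):
        F ((\lnot b \land \lnot b) \land a): β-rule — branch into F (\lnot b \land \lnot b)  //  F a.
          branch 2.2.1 (add F (\lnot b \land \lnot b)):
            F ((\lnot c \land (c \lor b)) \land a): β-rule — branch into F (\lnot c \land (c \lor b))  //  F a.
              branch 2.2.1.1 (add F (\lnot c \land (c \lor b))):
                F (\lnot b \land \lnot b): β-rule — branch into F \lnot b  //  F \lnot b.
                  branch 2.2.1.1.1 (add F \lnot b):
                    F (\lnot c \land (c \lor b)): β-rule — branch into F \lnot c  //  F (c \lor b).
                      branch 2.2.1.1.1.1 (add F \lnot c):
                        ○ open, literals {b=true, c=true}.
                      branch 2.2.1.1.1.2 (add F (c \lor b)):
                        F (c \lor b): α-rule — add F c, F b.
                        × closes — contains both b and \lnot b.
                  branch 2.2.1.1.2 (add F \lnot b):
                    F (\lnot c \land (c \lor b)): β-rule — branch into F \lnot c  //  F (c \lor b).
                      branch 2.2.1.1.2.1 (add F \lnot c):
                        ○ open, literals {b=true, c=true}.
                      branch 2.2.1.1.2.2 (add F (c \lor b)):
                        F (c \lor b): α-rule — add F c, F b.
                        × closes — contains both b and \lnot b.
              branch 2.2.1.2 (add F a):
                F (\lnot b \land \lnot b): β-rule — branch into F \lnot b  //  F \lnot b.
                  branch 2.2.1.2.1 (add F \lnot b):
                    ○ open, literals {a=false, b=true}.
                  branch 2.2.1.2.2 (add F \lnot b):
                    ○ open, literals {a=false, b=true}.
          branch 2.2.2 (add F a):
            F ((\lnot c \land (c \lor b)) \land a): β-rule — branch into F (\lnot c \land (c \lor b))  //  F a.
              branch 2.2.2.1 (add F (\lnot c \land (c \lor b))):
                F (\lnot c \land (c \lor b)): β-rule — branch into F \lnot c  //  F (c \lor b).
                  branch 2.2.2.1.1 (add F \lnot c):
                    ○ open, literals {a=false, c=true}.
                  branch 2.2.2.1.2 (add F (c \lor b)):
                    F (c \lor b): α-rule — add F c, F b.
                    ○ open, literals {a=false, b=false, c=false}.
              branch 2.2.2.2 (add F a):
                ○ open, literals {a=false}.
4 branches closed, 8 open.
Each open branch fixes some atoms; the unmentioned ones are free. Counting distinct full assignments: branch {c=true} (a, b) contributes 4 new; branch {b=true, c=true} (a) contributes 0 new; branch {b=true, c=true} (a) contributes 0 new; branch {a=false, b=true} (c) contributes 1 new; branch {a=false, b=true} (c) contributes 0 new; branch {a=false, c=true} (b) contributes 0 new; branch {a=false, b=false, c=false} (none free) contributes 1 new; branch {a=false} (b, c) contributes 0 new. Total: 6.

6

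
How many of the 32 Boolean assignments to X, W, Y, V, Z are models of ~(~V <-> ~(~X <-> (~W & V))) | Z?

Initial set: {(~(~V <-> ~(~X <-> (~W & V))) | Z)}.
(~(~V <-> ~(~X <-> (~W & V))) | Z): β-rule — branch into ~(~V <-> ~(~X <-> (~W & V)))  //  Z.
  branch 1 (add ~(~V <-> ~(~X <-> (~W & V)))):
    ~(~V <-> ~(~X <-> (~W & V))): β-rule — branch into ~V, ~~(~X <-> (~W & V))  //  ~~V, ~(~X <-> (~W & V)).
      branch 1.1 (add ~V, ~~(~X <-> (~W & V))):
        ~~(~X <-> (~W & V)): β-rule — branch into ~X, (~W & V)  //  ~~X, ~(~W & V).
          branch 1.1.1 (add ~X, (~W & V)):
            (~W & V): α-rule — add ~W, V.
            × closes — contains both V and ~V.
          branch 1.1.2 (add ~~X, ~(~W & V)):
            ~(~W & V): β-rule — branch into ~~W  //  ~V.
              branch 1.1.2.1 (add ~~W):
                ○ open, literals {V=0, W=1, X=1}.
              branch 1.1.2.2 (add ~V):
                ○ open, literals {V=0, X=1}.
      branch 1.2 (add ~~V, ~(~X <-> (~W & V))):
        ~(~X <-> (~W & V)): β-rule — branch into ~X, ~(~W & V)  //  ~~X, (~W & V).
          branch 1.2.1 (add ~X, ~(~W & V)):
            ~(~W & V): β-rule — branch into ~~W  //  ~V.
              branch 1.2.1.1 (add ~~W):
                ○ open, literals {V=1, W=1, X=0}.
              branch 1.2.1.2 (add ~V):
                × closes — contains both V and ~V.
          branch 1.2.2 (add ~~X, (~W & V)):
            (~W & V): α-rule — add ~W, V.
            ○ open, literals {V=1, W=0, X=1}.
  branch 2 (add Z):
    ○ open, literals {Z=1}.
2 branches closed, 5 open.
Each open branch fixes some atoms; the unmentioned ones are free. Counting distinct full assignments: branch {V=0, W=1, X=1} (Y, Z) contributes 4 new; branch {V=0, X=1} (W, Y, Z) contributes 4 new; branch {V=1, W=1, X=0} (Y, Z) contributes 4 new; branch {V=1, W=0, X=1} (Y, Z) contributes 4 new; branch {Z=1} (X, W, Y, V) contributes 8 new. Total: 24.

24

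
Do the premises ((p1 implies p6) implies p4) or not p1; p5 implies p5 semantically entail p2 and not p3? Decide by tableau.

Initial set: {(((p1 implies p6) implies p4) or not p1); (p5 implies p5); not (p2 and not p3)}.
(((p1 implies p6) implies p4) or not p1): β-rule — branch into ((p1 implies p6) implies p4)  //  not p1.
  branch 1 (add ((p1 implies p6) implies p4)):
    (p5 implies p5): β-rule — branch into not p5  //  p5.
      branch 1.1 (add not p5):
        not (p2 and not p3): β-rule — branch into not p2  //  not not p3.
          branch 1.1.1 (add not p2):
            ((p1 implies p6) implies p4): β-rule — branch into not (p1 implies p6)  //  p4.
              branch 1.1.1.1 (add not (p1 implies p6)):
                not (p1 implies p6): α-rule — add p1, not p6.
                ○ open, literals {p1=1, p2=0, p5=0, p6=0}.
              branch 1.1.1.2 (add p4):
                ○ open, literals {p2=0, p4=1, p5=0}.
          branch 1.1.2 (add not not p3):
            ((p1 implies p6) implies p4): β-rule — branch into not (p1 implies p6)  //  p4.
              branch 1.1.2.1 (add not (p1 implies p6)):
                not (p1 implies p6): α-rule — add p1, not p6.
                ○ open, literals {p1=1, p3=1, p5=0, p6=0}.
              branch 1.1.2.2 (add p4):
                ○ open, literals {p3=1, p4=1, p5=0}.
      branch 1.2 (add p5):
        not (p2 and not p3): β-rule — branch into not p2  //  not not p3.
          branch 1.2.1 (add not p2):
            ((p1 implies p6) implies p4): β-rule — branch into not (p1 implies p6)  //  p4.
              branch 1.2.1.1 (add not (p1 implies p6)):
                not (p1 implies p6): α-rule — add p1, not p6.
                ○ open, literals {p1=1, p2=0, p5=1, p6=0}.
              branch 1.2.1.2 (add p4):
                ○ open, literals {p2=0, p4=1, p5=1}.
          branch 1.2.2 (add not not p3):
            ((p1 implies p6) implies p4): β-rule — branch into not (p1 implies p6)  //  p4.
              branch 1.2.2.1 (add not (p1 implies p6)):
                not (p1 implies p6): α-rule — add p1, not p6.
                ○ open, literals {p1=1, p3=1, p5=1, p6=0}.
              branch 1.2.2.2 (add p4):
                ○ open, literals {p3=1, p4=1, p5=1}.
  branch 2 (add not p1):
    (p5 implies p5): β-rule — branch into not p5  //  p5.
      branch 2.1 (add not p5):
        not (p2 and not p3): β-rule — branch into not p2  //  not not p3.
          branch 2.1.1 (add not p2):
            ○ open, literals {p1=0, p2=0, p5=0}.
          branch 2.1.2 (add not not p3):
            ○ open, literals {p1=0, p3=1, p5=0}.
      branch 2.2 (add p5):
        not (p2 and not p3): β-rule — branch into not p2  //  not not p3.
          branch 2.2.1 (add not p2):
            ○ open, literals {p1=0, p2=0, p5=1}.
          branch 2.2.2 (add not not p3):
            ○ open, literals {p1=0, p3=1, p5=1}.
0 branches closed, 12 open.
An open branch gives a countermodel: p1=1, p2=0, p5=0, p6=0 (unmentioned atoms arbitrary); the premises hold there but the conclusion fails.

No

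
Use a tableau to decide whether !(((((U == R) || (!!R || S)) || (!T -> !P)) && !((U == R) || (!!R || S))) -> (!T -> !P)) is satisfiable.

Initial set: {T !(((((U == R) || (!!R || S)) || (!T -> !P)) && !((U == R) || (!!R || S))) -> (!T -> !P))}.
T !(((((U == R) || (!!R || S)) || (!T -> !P)) && !((U == R) || (!!R || S))) -> (!T -> !P)): α-rule — add T ((((U == R) || (!!R || S)) || (!T -> !P)) && !((U == R) || (!!R || S))), F (!T -> !P).
T ((((U == R) || (!!R || S)) || (!T -> !P)) && !((U == R) || (!!R || S))): α-rule — add T (((U == R) || (!!R || S)) || (!T -> !P)), T !((U == R) || (!!R || S)).
F (!T -> !P): α-rule — add T !T, F !P.
T !((U == R) || (!!R || S)): α-rule — add F (U == R), F (!!R || S).
F (!!R || S): α-rule — add F !!R, F S.
F !!R: drop double negation, giving F R.
T (((U == R) || (!!R || S)) || (!T -> !P)): β-rule — branch into T ((U == R) || (!!R || S))  //  T (!T -> !P).
  branch 1 (add T ((U == R) || (!!R || S))):
    F (U == R): β-rule — branch into T U, F R  //  F U, T R.
      branch 1.1 (add T U, F R):
        T ((U == R) || (!!R || S)): β-rule — branch into T (U == R)  //  T (!!R || S).
          branch 1.1.1 (add T (U == R)):
            T (U == R): β-rule — branch into T U, T R  //  F U, F R.
              branch 1.1.1.1 (add T U, T R):
                × closes — contains both R and !R.
              branch 1.1.1.2 (add F U, F R):
                × closes — contains both U and !U.
          branch 1.1.2 (add T (!!R || S)):
            T (!!R || S): β-rule — branch into T !!R  //  T S.
              branch 1.1.2.1 (add T !!R):
                T !!R: drop double negation, giving T R.
                × closes — contains both R and !R.
              branch 1.1.2.2 (add T S):
                × closes — contains both S and !S.
      branch 1.2 (add F U, T R):
        × closes — contains both R and !R.
  branch 2 (add T (!T -> !P)):
    F (U == R): β-rule — branch into T U, F R  //  F U, T R.
      branch 2.1 (add T U, F R):
        T (!T -> !P): β-rule — branch into F !T  //  T !P.
          branch 2.1.1 (add F !T):
            × closes — contains both T and !T.
          branch 2.1.2 (add T !P):
            × closes — contains both P and !P.
      branch 2.2 (add F U, T R):
        × closes — contains both R and !R.
All 8 branches close.
Every branch closed; the formula is unsatisfiable.

Unsatisfiable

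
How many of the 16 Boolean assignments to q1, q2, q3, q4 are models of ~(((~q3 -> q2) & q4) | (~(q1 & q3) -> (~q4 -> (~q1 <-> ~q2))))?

3

Initial set: {~(((~q3 -> q2) & q4) | (~(q1 & q3) -> (~q4 -> (~q1 <-> ~q2))))}.
~(((~q3 -> q2) & q4) | (~(q1 & q3) -> (~q4 -> (~q1 <-> ~q2)))): α-rule — add ~((~q3 -> q2) & q4), ~(~(q1 & q3) -> (~q4 -> (~q1 <-> ~q2))).
~(~(q1 & q3) -> (~q4 -> (~q1 <-> ~q2))): α-rule — add ~(q1 & q3), ~(~q4 -> (~q1 <-> ~q2)).
~(~q4 -> (~q1 <-> ~q2)): α-rule — add ~q4, ~(~q1 <-> ~q2).
~((~q3 -> q2) & q4): β-rule — branch into ~(~q3 -> q2)  //  ~q4.
  branch 1 (add ~(~q3 -> q2)):
    ~(~q3 -> q2): α-rule — add ~q3, ~q2.
    ~(q1 & q3): β-rule — branch into ~q1  //  ~q3.
      branch 1.1 (add ~q1):
        ~(~q1 <-> ~q2): β-rule — branch into ~q1, ~~q2  //  ~~q1, ~q2.
          branch 1.1.1 (add ~q1, ~~q2):
            × closes — contains both q2 and ~q2.
          branch 1.1.2 (add ~~q1, ~q2):
            × closes — contains both q1 and ~q1.
      branch 1.2 (add ~q3):
        ~(~q1 <-> ~q2): β-rule — branch into ~q1, ~~q2  //  ~~q1, ~q2.
          branch 1.2.1 (add ~q1, ~~q2):
            × closes — contains both q2 and ~q2.
          branch 1.2.2 (add ~~q1, ~q2):
            ○ open, literals {q1=true, q2=false, q3=false, q4=false}.
  branch 2 (add ~q4):
    ~(q1 & q3): β-rule — branch into ~q1  //  ~q3.
      branch 2.1 (add ~q1):
        ~(~q1 <-> ~q2): β-rule — branch into ~q1, ~~q2  //  ~~q1, ~q2.
          branch 2.1.1 (add ~q1, ~~q2):
            ○ open, literals {q1=false, q2=true, q4=false}.
          branch 2.1.2 (add ~~q1, ~q2):
            × closes — contains both q1 and ~q1.
      branch 2.2 (add ~q3):
        ~(~q1 <-> ~q2): β-rule — branch into ~q1, ~~q2  //  ~~q1, ~q2.
          branch 2.2.1 (add ~q1, ~~q2):
            ○ open, literals {q1=false, q2=true, q3=false, q4=false}.
          branch 2.2.2 (add ~~q1, ~q2):
            ○ open, literals {q1=true, q2=false, q3=false, q4=false}.
4 branches closed, 4 open.
Each open branch fixes some atoms; the unmentioned ones are free. Counting distinct full assignments: branch {q1=true, q2=false, q3=false, q4=false} (none free) contributes 1 new; branch {q1=false, q2=true, q4=false} (q3) contributes 2 new; branch {q1=false, q2=true, q3=false, q4=false} (none free) contributes 0 new; branch {q1=true, q2=false, q3=false, q4=false} (none free) contributes 0 new. Total: 3.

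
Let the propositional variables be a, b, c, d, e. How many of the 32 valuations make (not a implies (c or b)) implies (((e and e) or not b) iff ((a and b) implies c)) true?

Initial set: {((not a implies (c or b)) implies (((e and e) or not b) iff ((a and b) implies c)))}.
((not a implies (c or b)) implies (((e and e) or not b) iff ((a and b) implies c))): β-rule — branch into not (not a implies (c or b))  //  (((e and e) or not b) iff ((a and b) implies c)).
  branch 1 (add not (not a implies (c or b))):
    not (not a implies (c or b)): α-rule — add not a, not (c or b).
    not (c or b): α-rule — add not c, not b.
    ○ open, literals {a=false, b=false, c=false}.
  branch 2 (add (((e and e) or not b) iff ((a and b) implies c))):
    (((e and e) or not b) iff ((a and b) implies c)): β-rule — branch into ((e and e) or not b), ((a and b) implies c)  //  not ((e and e) or not b), not ((a and b) implies c).
      branch 2.1 (add ((e and e) or not b), ((a and b) implies c)):
        ((e and e) or not b): β-rule — branch into (e and e)  //  not b.
          branch 2.1.1 (add (e and e)):
            (e and e): α-rule — add e, e.
            ((a and b) implies c): β-rule — branch into not (a and b)  //  c.
              branch 2.1.1.1 (add not (a and b)):
                not (a and b): β-rule — branch into not a  //  not b.
                  branch 2.1.1.1.1 (add not a):
                    ○ open, literals {a=false, e=true}.
                  branch 2.1.1.1.2 (add not b):
                    ○ open, literals {b=false, e=true}.
              branch 2.1.1.2 (add c):
                ○ open, literals {c=true, e=true}.
          branch 2.1.2 (add not b):
            ((a and b) implies c): β-rule — branch into not (a and b)  //  c.
              branch 2.1.2.1 (add not (a and b)):
                not (a and b): β-rule — branch into not a  //  not b.
                  branch 2.1.2.1.1 (add not a):
                    ○ open, literals {a=false, b=false}.
                  branch 2.1.2.1.2 (add not b):
                    ○ open, literals {b=false}.
              branch 2.1.2.2 (add c):
                ○ open, literals {b=false, c=true}.
      branch 2.2 (add not ((e and e) or not b), not ((a and b) implies c)):
        not ((e and e) or not b): α-rule — add not (e and e), not not b.
        not ((a and b) implies c): α-rule — add (a and b), not c.
        (a and b): α-rule — add a, b.
        not (e and e): β-rule — branch into not e  //  not e.
          branch 2.2.1 (add not e):
            ○ open, literals {a=true, b=true, c=false, e=false}.
          branch 2.2.2 (add not e):
            ○ open, literals {a=true, b=true, c=false, e=false}.
0 branches closed, 9 open.
Each open branch fixes some atoms; the unmentioned ones are free. Counting distinct full assignments: branch {a=false, b=false, c=false} (d, e) contributes 4 new; branch {a=false, e=true} (b, c, d) contributes 6 new; branch {b=false, e=true} (a, c, d) contributes 4 new; branch {c=true, e=true} (a, b, d) contributes 2 new; branch {a=false, b=false} (c, d, e) contributes 2 new; branch {b=false} (a, c, d, e) contributes 4 new; branch {b=false, c=true} (a, d, e) contributes 0 new; branch {a=true, b=true, c=false, e=false} (d) contributes 2 new; branch {a=true, b=true, c=false, e=false} (d) contributes 0 new. Total: 24.

24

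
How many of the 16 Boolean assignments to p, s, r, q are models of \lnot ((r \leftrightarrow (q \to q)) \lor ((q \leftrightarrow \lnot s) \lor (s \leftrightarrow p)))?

Initial set: {\lnot ((r \leftrightarrow (q \to q)) \lor ((q \leftrightarrow \lnot s) \lor (s \leftrightarrow p)))}.
\lnot ((r \leftrightarrow (q \to q)) \lor ((q \leftrightarrow \lnot s) \lor (s \leftrightarrow p))): α-rule — add \lnot (r \leftrightarrow (q \to q)), \lnot ((q \leftrightarrow \lnot s) \lor (s \leftrightarrow p)).
\lnot ((q \leftrightarrow \lnot s) \lor (s \leftrightarrow p)): α-rule — add \lnot (q \leftrightarrow \lnot s), \lnot (s \leftrightarrow p).
\lnot (r \leftrightarrow (q \to q)): β-rule — branch into r, \lnot (q \to q)  //  \lnot r, (q \to q).
  branch 1 (add r, \lnot (q \to q)):
    \lnot (q \to q): α-rule — add q, \lnot q.
    × closes — contains both q and \lnot q.
  branch 2 (add \lnot r, (q \to q)):
    \lnot (q \leftrightarrow \lnot s): β-rule — branch into q, \lnot \lnot s  //  \lnot q, \lnot s.
      branch 2.1 (add q, \lnot \lnot s):
        \lnot (s \leftrightarrow p): β-rule — branch into s, \lnot p  //  \lnot s, p.
          branch 2.1.1 (add s, \lnot p):
            (q \to q): β-rule — branch into \lnot q  //  q.
              branch 2.1.1.1 (add \lnot q):
                × closes — contains both q and \lnot q.
              branch 2.1.1.2 (add q):
                ○ open, literals {p=false, q=true, r=false, s=true}.
          branch 2.1.2 (add \lnot s, p):
            × closes — contains both s and \lnot s.
      branch 2.2 (add \lnot q, \lnot s):
        \lnot (s \leftrightarrow p): β-rule — branch into s, \lnot p  //  \lnot s, p.
          branch 2.2.1 (add s, \lnot p):
            × closes — contains both s and \lnot s.
          branch 2.2.2 (add \lnot s, p):
            (q \to q): β-rule — branch into \lnot q  //  q.
              branch 2.2.2.1 (add \lnot q):
                ○ open, literals {p=true, q=false, r=false, s=false}.
              branch 2.2.2.2 (add q):
                × closes — contains both q and \lnot q.
5 branches closed, 2 open.
Each open branch fixes some atoms; the unmentioned ones are free. Counting distinct full assignments: branch {p=false, q=true, r=false, s=true} (none free) contributes 1 new; branch {p=true, q=false, r=false, s=false} (none free) contributes 1 new. Total: 2.

2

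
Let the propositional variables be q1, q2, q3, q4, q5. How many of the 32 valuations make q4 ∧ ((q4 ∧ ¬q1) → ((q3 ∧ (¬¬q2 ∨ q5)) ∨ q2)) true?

Initial set: {(q4 ∧ ((q4 ∧ ¬q1) → ((q3 ∧ (¬¬q2 ∨ q5)) ∨ q2)))}.
(q4 ∧ ((q4 ∧ ¬q1) → ((q3 ∧ (¬¬q2 ∨ q5)) ∨ q2))): α-rule — add q4, ((q4 ∧ ¬q1) → ((q3 ∧ (¬¬q2 ∨ q5)) ∨ q2)).
((q4 ∧ ¬q1) → ((q3 ∧ (¬¬q2 ∨ q5)) ∨ q2)): β-rule — branch into ¬(q4 ∧ ¬q1)  //  ((q3 ∧ (¬¬q2 ∨ q5)) ∨ q2).
  branch 1 (add ¬(q4 ∧ ¬q1)):
    ¬(q4 ∧ ¬q1): β-rule — branch into ¬q4  //  ¬¬q1.
      branch 1.1 (add ¬q4):
        × closes — contains both q4 and ¬q4.
      branch 1.2 (add ¬¬q1):
        ○ open, literals {q1=T, q4=T}.
  branch 2 (add ((q3 ∧ (¬¬q2 ∨ q5)) ∨ q2)):
    ((q3 ∧ (¬¬q2 ∨ q5)) ∨ q2): β-rule — branch into (q3 ∧ (¬¬q2 ∨ q5))  //  q2.
      branch 2.1 (add (q3 ∧ (¬¬q2 ∨ q5))):
        (q3 ∧ (¬¬q2 ∨ q5)): α-rule — add q3, (¬¬q2 ∨ q5).
        (¬¬q2 ∨ q5): β-rule — branch into ¬¬q2  //  q5.
          branch 2.1.1 (add ¬¬q2):
            ¬¬q2: drop double negation, giving q2.
            ○ open, literals {q2=T, q3=T, q4=T}.
          branch 2.1.2 (add q5):
            ○ open, literals {q3=T, q4=T, q5=T}.
      branch 2.2 (add q2):
        ○ open, literals {q2=T, q4=T}.
1 branch closed, 4 open.
Each open branch fixes some atoms; the unmentioned ones are free. Counting distinct full assignments: branch {q1=T, q4=T} (q2, q3, q5) contributes 8 new; branch {q2=T, q3=T, q4=T} (q1, q5) contributes 2 new; branch {q3=T, q4=T, q5=T} (q1, q2) contributes 1 new; branch {q2=T, q4=T} (q1, q3, q5) contributes 2 new. Total: 13.

13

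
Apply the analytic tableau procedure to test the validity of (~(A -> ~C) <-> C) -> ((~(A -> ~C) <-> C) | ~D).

Assume the negation and expand:
Initial set: {~((~(A -> ~C) <-> C) -> ((~(A -> ~C) <-> C) | ~D))}.
~((~(A -> ~C) <-> C) -> ((~(A -> ~C) <-> C) | ~D)): α-rule — add (~(A -> ~C) <-> C), ~((~(A -> ~C) <-> C) | ~D).
~((~(A -> ~C) <-> C) | ~D): α-rule — add ~(~(A -> ~C) <-> C), ~~D.
(~(A -> ~C) <-> C): β-rule — branch into ~(A -> ~C), C  //  ~~(A -> ~C), ~C.
  branch 1 (add ~(A -> ~C), C):
    ~(A -> ~C): α-rule — add A, ~~C.
    ~(~(A -> ~C) <-> C): β-rule — branch into ~(A -> ~C), ~C  //  ~~(A -> ~C), C.
      branch 1.1 (add ~(A -> ~C), ~C):
        × closes — contains both C and ~C.
      branch 1.2 (add ~~(A -> ~C), C):
        ~~(A -> ~C): β-rule — branch into ~A  //  ~C.
          branch 1.2.1 (add ~A):
            × closes — contains both A and ~A.
          branch 1.2.2 (add ~C):
            × closes — contains both C and ~C.
  branch 2 (add ~~(A -> ~C), ~C):
    ~(~(A -> ~C) <-> C): β-rule — branch into ~(A -> ~C), ~C  //  ~~(A -> ~C), C.
      branch 2.1 (add ~(A -> ~C), ~C):
        ~(A -> ~C): α-rule — add A, ~~C.
        × closes — contains both C and ~C.
      branch 2.2 (add ~~(A -> ~C), C):
        × closes — contains both C and ~C.
All 5 branches close.
Every branch closed, so the negation is unsatisfiable and the formula is valid.

Valid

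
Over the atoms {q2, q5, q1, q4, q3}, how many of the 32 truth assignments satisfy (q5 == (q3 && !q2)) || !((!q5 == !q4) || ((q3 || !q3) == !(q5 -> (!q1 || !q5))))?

21

Initial set: {((q5 == (q3 && !q2)) || !((!q5 == !q4) || ((q3 || !q3) == !(q5 -> (!q1 || !q5)))))}.
((q5 == (q3 && !q2)) || !((!q5 == !q4) || ((q3 || !q3) == !(q5 -> (!q1 || !q5))))): β-rule — branch into (q5 == (q3 && !q2))  //  !((!q5 == !q4) || ((q3 || !q3) == !(q5 -> (!q1 || !q5)))).
  branch 1 (add (q5 == (q3 && !q2))):
    (q5 == (q3 && !q2)): β-rule — branch into q5, (q3 && !q2)  //  !q5, !(q3 && !q2).
      branch 1.1 (add q5, (q3 && !q2)):
        (q3 && !q2): α-rule — add q3, !q2.
        ○ open, literals {q2=0, q3=1, q5=1}.
      branch 1.2 (add !q5, !(q3 && !q2)):
        !(q3 && !q2): β-rule — branch into !q3  //  !!q2.
          branch 1.2.1 (add !q3):
            ○ open, literals {q3=0, q5=0}.
          branch 1.2.2 (add !!q2):
            ○ open, literals {q2=1, q5=0}.
  branch 2 (add !((!q5 == !q4) || ((q3 || !q3) == !(q5 -> (!q1 || !q5))))):
    !((!q5 == !q4) || ((q3 || !q3) == !(q5 -> (!q1 || !q5)))): α-rule — add !(!q5 == !q4), !((q3 || !q3) == !(q5 -> (!q1 || !q5))).
    !(!q5 == !q4): β-rule — branch into !q5, !!q4  //  !!q5, !q4.
      branch 2.1 (add !q5, !!q4):
        !((q3 || !q3) == !(q5 -> (!q1 || !q5))): β-rule — branch into (q3 || !q3), !!(q5 -> (!q1 || !q5))  //  !(q3 || !q3), !(q5 -> (!q1 || !q5)).
          branch 2.1.1 (add (q3 || !q3), !!(q5 -> (!q1 || !q5))):
            (q3 || !q3): β-rule — branch into q3  //  !q3.
              branch 2.1.1.1 (add q3):
                !!(q5 -> (!q1 || !q5)): β-rule — branch into !q5  //  (!q1 || !q5).
                  branch 2.1.1.1.1 (add !q5):
                    ○ open, literals {q3=1, q4=1, q5=0}.
                  branch 2.1.1.1.2 (add (!q1 || !q5)):
                    (!q1 || !q5): β-rule — branch into !q1  //  !q5.
                      branch 2.1.1.1.2.1 (add !q1):
                        ○ open, literals {q1=0, q3=1, q4=1, q5=0}.
                      branch 2.1.1.1.2.2 (add !q5):
                        ○ open, literals {q3=1, q4=1, q5=0}.
              branch 2.1.1.2 (add !q3):
                !!(q5 -> (!q1 || !q5)): β-rule — branch into !q5  //  (!q1 || !q5).
                  branch 2.1.1.2.1 (add !q5):
                    ○ open, literals {q3=0, q4=1, q5=0}.
                  branch 2.1.1.2.2 (add (!q1 || !q5)):
                    (!q1 || !q5): β-rule — branch into !q1  //  !q5.
                      branch 2.1.1.2.2.1 (add !q1):
                        ○ open, literals {q1=0, q3=0, q4=1, q5=0}.
                      branch 2.1.1.2.2.2 (add !q5):
                        ○ open, literals {q3=0, q4=1, q5=0}.
          branch 2.1.2 (add !(q3 || !q3), !(q5 -> (!q1 || !q5))):
            !(q3 || !q3): α-rule — add !q3, !!q3.
            × closes — contains both q3 and !q3.
      branch 2.2 (add !!q5, !q4):
        !((q3 || !q3) == !(q5 -> (!q1 || !q5))): β-rule — branch into (q3 || !q3), !!(q5 -> (!q1 || !q5))  //  !(q3 || !q3), !(q5 -> (!q1 || !q5)).
          branch 2.2.1 (add (q3 || !q3), !!(q5 -> (!q1 || !q5))):
            (q3 || !q3): β-rule — branch into q3  //  !q3.
              branch 2.2.1.1 (add q3):
                !!(q5 -> (!q1 || !q5)): β-rule — branch into !q5  //  (!q1 || !q5).
                  branch 2.2.1.1.1 (add !q5):
                    × closes — contains both q5 and !q5.
                  branch 2.2.1.1.2 (add (!q1 || !q5)):
                    (!q1 || !q5): β-rule — branch into !q1  //  !q5.
                      branch 2.2.1.1.2.1 (add !q1):
                        ○ open, literals {q1=0, q3=1, q4=0, q5=1}.
                      branch 2.2.1.1.2.2 (add !q5):
                        × closes — contains both q5 and !q5.
              branch 2.2.1.2 (add !q3):
                !!(q5 -> (!q1 || !q5)): β-rule — branch into !q5  //  (!q1 || !q5).
                  branch 2.2.1.2.1 (add !q5):
                    × closes — contains both q5 and !q5.
                  branch 2.2.1.2.2 (add (!q1 || !q5)):
                    (!q1 || !q5): β-rule — branch into !q1  //  !q5.
                      branch 2.2.1.2.2.1 (add !q1):
                        ○ open, literals {q1=0, q3=0, q4=0, q5=1}.
                      branch 2.2.1.2.2.2 (add !q5):
                        × closes — contains both q5 and !q5.
          branch 2.2.2 (add !(q3 || !q3), !(q5 -> (!q1 || !q5))):
            !(q3 || !q3): α-rule — add !q3, !!q3.
            × closes — contains both q3 and !q3.
6 branches closed, 11 open.
Each open branch fixes some atoms; the unmentioned ones are free. Counting distinct full assignments: branch {q2=0, q3=1, q5=1} (q1, q4) contributes 4 new; branch {q3=0, q5=0} (q2, q1, q4) contributes 8 new; branch {q2=1, q5=0} (q1, q4, q3) contributes 4 new; branch {q3=1, q4=1, q5=0} (q2, q1) contributes 2 new; branch {q1=0, q3=1, q4=1, q5=0} (q2) contributes 0 new; branch {q3=1, q4=1, q5=0} (q2, q1) contributes 0 new; branch {q3=0, q4=1, q5=0} (q2, q1) contributes 0 new; branch {q1=0, q3=0, q4=1, q5=0} (q2) contributes 0 new; branch {q3=0, q4=1, q5=0} (q2, q1) contributes 0 new; branch {q1=0, q3=1, q4=0, q5=1} (q2) contributes 1 new; branch {q1=0, q3=0, q4=0, q5=1} (q2) contributes 2 new. Total: 21.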